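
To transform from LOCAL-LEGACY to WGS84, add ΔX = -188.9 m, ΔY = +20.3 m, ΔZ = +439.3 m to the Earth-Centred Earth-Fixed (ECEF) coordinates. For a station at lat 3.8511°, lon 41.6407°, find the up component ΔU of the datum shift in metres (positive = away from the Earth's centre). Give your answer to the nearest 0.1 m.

At φ = 3.8511°, λ = 41.6407°: sin φ = 0.067164, cos φ = 0.997742, sin λ = 0.664457, cos λ = 0.747326.
ΔU = cos φ cos λ·ΔX + cos φ sin λ·ΔY + sin φ·ΔZ = (0.997742)(0.747326)(-188.9) + (0.997742)(0.664457)(20.3) + (0.067164)(439.3) = -97.89 m.

ΔU = -97.9 m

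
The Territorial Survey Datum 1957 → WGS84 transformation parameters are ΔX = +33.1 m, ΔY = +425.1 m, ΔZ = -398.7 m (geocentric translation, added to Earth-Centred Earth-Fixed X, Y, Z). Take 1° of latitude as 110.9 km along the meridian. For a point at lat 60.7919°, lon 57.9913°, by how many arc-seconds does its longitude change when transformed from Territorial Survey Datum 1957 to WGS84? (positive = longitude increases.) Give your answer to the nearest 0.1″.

Δλ = 13.1″

sin φ = 0.872853, cos φ = 0.487983, sin λ = 0.847968, cos λ = 0.530048.
East component: ΔE = −sin λ·ΔX + cos λ·ΔY = −(0.847968)(33.1) + (0.530048)(425.1) = 197.26 m.
1° of latitude spans 110900 m; at latitude φ, 1° of longitude spans that × cos φ = 54117.3 m, so Δλ = 197.26 / 54117.3 × 3600 = 13.122″.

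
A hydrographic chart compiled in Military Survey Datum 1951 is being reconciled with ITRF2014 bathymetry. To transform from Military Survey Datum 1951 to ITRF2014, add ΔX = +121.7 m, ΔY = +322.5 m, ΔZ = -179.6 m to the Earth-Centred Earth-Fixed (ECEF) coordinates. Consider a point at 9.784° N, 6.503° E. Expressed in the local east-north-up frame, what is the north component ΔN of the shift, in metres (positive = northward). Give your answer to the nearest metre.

ΔN = -204 m

At φ = 9.784°, λ = 6.503°: sin φ = 0.169934, cos φ = 0.985455, sin λ = 0.113255, cos λ = 0.993566.
ΔN = −sin φ cos λ·ΔX − sin φ sin λ·ΔY + cos φ·ΔZ = −(0.169934)(0.993566)(121.7) − (0.169934)(0.113255)(322.5) + (0.985455)(-179.6) = -203.74 m.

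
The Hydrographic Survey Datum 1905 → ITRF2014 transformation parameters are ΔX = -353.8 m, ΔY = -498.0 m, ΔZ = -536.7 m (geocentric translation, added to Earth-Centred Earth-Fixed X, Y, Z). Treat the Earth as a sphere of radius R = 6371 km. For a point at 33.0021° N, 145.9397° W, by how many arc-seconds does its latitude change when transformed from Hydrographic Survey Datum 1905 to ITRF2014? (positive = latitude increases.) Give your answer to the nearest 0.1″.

Δφ = -24.7″

sin φ = 0.544670, cos φ = 0.838651, sin λ = -0.560065, cos λ = -0.828449.
North component: ΔN = −sin φ cos λ·ΔX − sin φ sin λ·ΔY + cos φ·ΔZ = −(0.544670)(-0.828449)(-353.8) − (0.544670)(-0.560065)(-498.0) + (0.838651)(-536.7) = -761.66 m.
1° of latitude spans πR/180 = 111195 m, so Δφ = -761.66 / 111195 × 3600 = -24.659″.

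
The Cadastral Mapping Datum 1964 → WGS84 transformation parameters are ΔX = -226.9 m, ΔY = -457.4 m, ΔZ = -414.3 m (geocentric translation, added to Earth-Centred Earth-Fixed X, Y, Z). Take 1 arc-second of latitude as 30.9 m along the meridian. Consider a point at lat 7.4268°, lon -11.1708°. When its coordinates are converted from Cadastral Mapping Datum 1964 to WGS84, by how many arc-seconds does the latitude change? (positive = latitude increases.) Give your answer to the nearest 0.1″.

sin φ = 0.129259, cos φ = 0.991611, sin λ = -0.193734, cos λ = 0.981054.
North component: ΔN = −sin φ cos λ·ΔX − sin φ sin λ·ΔY + cos φ·ΔZ = −(0.129259)(0.981054)(-226.9) − (0.129259)(-0.193734)(-457.4) + (0.991611)(-414.3) = -393.51 m.
1° of latitude spans 3600 × 30.90 = 111240 m, so Δφ = -393.51 / 111240 × 3600 = -12.735″.

Δφ = -12.7″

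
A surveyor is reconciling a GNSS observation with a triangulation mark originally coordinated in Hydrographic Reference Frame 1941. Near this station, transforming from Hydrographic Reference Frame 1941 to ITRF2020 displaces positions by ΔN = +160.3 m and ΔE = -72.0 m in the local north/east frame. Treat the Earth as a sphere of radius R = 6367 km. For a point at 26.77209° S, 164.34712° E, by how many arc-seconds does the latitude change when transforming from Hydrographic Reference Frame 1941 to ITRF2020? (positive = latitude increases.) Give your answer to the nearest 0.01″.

Δφ = 5.19″

On a sphere of radius R, 1 rad of latitude = R, so Δφ = ΔN / R = 160.3 / 6367000 = 2.5177e-05 rad = 5.193″.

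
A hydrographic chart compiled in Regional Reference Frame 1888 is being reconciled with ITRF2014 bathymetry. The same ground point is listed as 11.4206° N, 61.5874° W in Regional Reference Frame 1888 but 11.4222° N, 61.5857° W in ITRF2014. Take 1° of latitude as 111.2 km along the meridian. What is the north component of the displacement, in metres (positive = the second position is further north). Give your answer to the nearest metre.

ΔN = 178 m

Δφ = 11.4222° − 11.4206° = +0.0016°; Δλ = -61.5857° − -61.5874° = +0.0017°.
ΔN = Δφ × 111200 = 177.9 m; ΔE = Δλ × 111200 × cos(11.4206°) = +0.0017 × 111200 × 0.980200 = 185.3 m.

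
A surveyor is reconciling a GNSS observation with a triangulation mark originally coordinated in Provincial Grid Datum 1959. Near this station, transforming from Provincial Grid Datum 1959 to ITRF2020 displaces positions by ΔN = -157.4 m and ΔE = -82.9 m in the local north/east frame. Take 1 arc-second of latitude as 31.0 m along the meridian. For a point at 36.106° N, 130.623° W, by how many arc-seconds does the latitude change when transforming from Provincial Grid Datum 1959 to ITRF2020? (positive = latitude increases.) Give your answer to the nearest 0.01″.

1″ of latitude = 31.00 m, so Δφ = -157.4 / 31.00 = -5.077″.

Δφ = -5.08″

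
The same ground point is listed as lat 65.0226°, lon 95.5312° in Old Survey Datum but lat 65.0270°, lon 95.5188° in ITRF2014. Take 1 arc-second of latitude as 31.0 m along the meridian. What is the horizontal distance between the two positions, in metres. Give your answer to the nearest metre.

Δφ = 65.0270° − 65.0226° = +0.0044°; Δλ = 95.5188° − 95.5312° = -0.0124°.
1° of latitude = 3600 × 31.00 = 111600 m.
ΔN = Δφ × 111600 = 491.0 m; ΔE = Δλ × 111600 × cos(65.0226°) = -0.0124 × 111600 × 0.422261 = -584.3 m.
Distance = √(ΔE² + ΔN²) = √((-584.3)² + 491.0²) = 763.3 m.

763 m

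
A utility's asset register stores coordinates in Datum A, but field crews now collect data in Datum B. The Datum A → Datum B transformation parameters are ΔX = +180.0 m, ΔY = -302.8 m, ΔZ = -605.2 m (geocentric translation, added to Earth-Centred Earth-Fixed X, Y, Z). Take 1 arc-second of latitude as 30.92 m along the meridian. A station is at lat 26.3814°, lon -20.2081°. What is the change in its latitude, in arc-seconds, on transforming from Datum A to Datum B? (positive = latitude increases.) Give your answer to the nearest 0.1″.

sin φ = 0.444344, cos φ = 0.895856, sin λ = -0.345431, cos λ = 0.938444.
North component: ΔN = −sin φ cos λ·ΔX − sin φ sin λ·ΔY + cos φ·ΔZ = −(0.444344)(0.938444)(180.0) − (0.444344)(-0.345431)(-302.8) + (0.895856)(-605.2) = -663.71 m.
1° of latitude spans 3600 × 30.92 = 111312 m, so Δφ = -663.71 / 111312 × 3600 = -21.465″.

Δφ = -21.5″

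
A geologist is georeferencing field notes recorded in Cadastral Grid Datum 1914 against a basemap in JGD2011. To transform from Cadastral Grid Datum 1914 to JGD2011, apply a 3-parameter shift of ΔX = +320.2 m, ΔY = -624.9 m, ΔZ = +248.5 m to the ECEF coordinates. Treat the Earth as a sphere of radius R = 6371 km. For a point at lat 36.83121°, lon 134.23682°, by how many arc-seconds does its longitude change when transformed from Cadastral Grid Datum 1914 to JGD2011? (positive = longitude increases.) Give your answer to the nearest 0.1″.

sin φ = 0.599460, cos φ = 0.800405, sin λ = 0.716462, cos λ = -0.697626.
East component: ΔE = −sin λ·ΔX + cos λ·ΔY = −(0.716462)(320.2) + (-0.697626)(-624.9) = 206.54 m.
1° of latitude spans πR/180 = 111195 m; at latitude φ, 1° of longitude spans that × cos φ = 89001.0 m, so Δλ = 206.54 / 89001.0 × 3600 = 8.354″.

Δλ = 8.4″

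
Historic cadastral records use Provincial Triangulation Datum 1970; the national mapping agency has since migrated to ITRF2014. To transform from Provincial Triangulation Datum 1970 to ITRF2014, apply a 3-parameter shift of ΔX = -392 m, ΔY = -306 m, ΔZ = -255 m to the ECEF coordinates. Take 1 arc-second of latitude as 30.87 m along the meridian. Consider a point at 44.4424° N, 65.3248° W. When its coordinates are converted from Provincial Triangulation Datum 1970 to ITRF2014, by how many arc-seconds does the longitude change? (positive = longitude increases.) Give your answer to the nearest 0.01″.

sin φ = 0.700192, cos φ = 0.713955, sin λ = -0.908689, cos λ = 0.417474.
East component: ΔE = −sin λ·ΔX + cos λ·ΔY = −(-0.908689)(-392) + (0.417474)(-306) = -483.95 m.
1° of latitude spans 3600 × 30.87 = 111132 m; at latitude φ, 1° of longitude spans that × cos φ = 79343.2 m, so Δλ = -483.95 / 79343.2 × 3600 = -21.958″.

Δλ = -21.96″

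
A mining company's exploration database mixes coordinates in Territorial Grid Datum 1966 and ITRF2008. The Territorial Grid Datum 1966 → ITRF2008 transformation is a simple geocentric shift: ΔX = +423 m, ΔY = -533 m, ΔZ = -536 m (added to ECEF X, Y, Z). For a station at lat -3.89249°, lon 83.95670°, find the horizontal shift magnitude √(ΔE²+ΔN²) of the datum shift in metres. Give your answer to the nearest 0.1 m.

741.4 m

The local east axis at (φ, λ) is (−sin λ, cos λ, 0), so ΔE = −sin(83.95670°)·423 + cos(83.95670°)·(-533) = -476.76 m.
The local north axis is (−sin φ cos λ, −sin φ sin λ, cos φ), giving ΔN = 3.023 − 35.981 − 534.764 = -567.72 m.
Horizontal magnitude = √(ΔE² + ΔN²) = √((-476.76)² + (-567.72)²) = 741.36 m.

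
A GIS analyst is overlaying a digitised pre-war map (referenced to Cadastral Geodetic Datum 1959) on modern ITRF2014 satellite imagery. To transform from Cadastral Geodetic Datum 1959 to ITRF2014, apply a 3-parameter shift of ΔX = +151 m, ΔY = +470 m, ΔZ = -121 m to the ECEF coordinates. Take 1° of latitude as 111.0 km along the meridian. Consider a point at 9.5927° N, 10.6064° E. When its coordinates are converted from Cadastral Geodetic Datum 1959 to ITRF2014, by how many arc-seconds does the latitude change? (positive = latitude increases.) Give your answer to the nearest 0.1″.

Δφ = -5.1″

sin φ = 0.166643, cos φ = 0.986017, sin λ = 0.184061, cos λ = 0.982915.
North component: ΔN = −sin φ cos λ·ΔX − sin φ sin λ·ΔY + cos φ·ΔZ = −(0.166643)(0.982915)(151) − (0.166643)(0.184061)(470) + (0.986017)(-121) = -158.46 m.
1° of latitude spans 111000 m, so Δφ = -158.46 / 111000 × 3600 = -5.139″.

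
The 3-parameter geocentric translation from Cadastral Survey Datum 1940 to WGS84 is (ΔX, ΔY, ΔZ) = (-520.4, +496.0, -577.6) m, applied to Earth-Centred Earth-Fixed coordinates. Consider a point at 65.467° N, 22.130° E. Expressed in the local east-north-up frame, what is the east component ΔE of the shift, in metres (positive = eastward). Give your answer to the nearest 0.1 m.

ΔE = 655.5 m

At φ = 65.467°, λ = 22.130°: sin φ = 0.909722, cos φ = 0.415217, sin λ = 0.376709, cos λ = 0.926332.
ΔE = −sin λ·ΔX + cos λ·ΔY = −(0.376709)·(-520.4) + (0.926332)·(496.0) = 655.50 m.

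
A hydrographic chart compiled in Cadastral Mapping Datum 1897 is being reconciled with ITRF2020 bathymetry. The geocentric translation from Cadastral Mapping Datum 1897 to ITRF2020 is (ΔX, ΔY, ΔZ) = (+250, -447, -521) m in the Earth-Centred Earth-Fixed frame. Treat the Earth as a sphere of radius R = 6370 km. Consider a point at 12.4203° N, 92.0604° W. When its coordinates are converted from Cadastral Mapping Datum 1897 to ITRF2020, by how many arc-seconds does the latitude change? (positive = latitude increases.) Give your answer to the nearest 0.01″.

Δφ = -19.52″

sin φ = 0.215081, cos φ = 0.976596, sin λ = -0.999353, cos λ = -0.035953.
North component: ΔN = −sin φ cos λ·ΔX − sin φ sin λ·ΔY + cos φ·ΔZ = −(0.215081)(-0.035953)(250) − (0.215081)(-0.999353)(-447) + (0.976596)(-521) = -602.95 m.
1° of latitude spans πR/180 = 111177 m, so Δφ = -602.95 / 111177 × 3600 = -19.524″.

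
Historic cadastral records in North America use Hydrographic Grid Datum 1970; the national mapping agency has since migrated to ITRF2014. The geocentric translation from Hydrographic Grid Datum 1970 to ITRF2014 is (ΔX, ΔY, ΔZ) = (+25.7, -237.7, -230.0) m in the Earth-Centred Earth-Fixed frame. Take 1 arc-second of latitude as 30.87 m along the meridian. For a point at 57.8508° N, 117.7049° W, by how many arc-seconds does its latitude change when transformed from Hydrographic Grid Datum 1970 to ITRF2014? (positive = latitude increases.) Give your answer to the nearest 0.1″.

Δφ = -9.4″

sin φ = 0.846665, cos φ = 0.532126, sin λ = -0.885354, cos λ = -0.464918.
North component: ΔN = −sin φ cos λ·ΔX − sin φ sin λ·ΔY + cos φ·ΔZ = −(0.846665)(-0.464918)(25.7) − (0.846665)(-0.885354)(-237.7) + (0.532126)(-230.0) = -290.45 m.
1° of latitude spans 3600 × 30.87 = 111132 m, so Δφ = -290.45 / 111132 × 3600 = -9.409″.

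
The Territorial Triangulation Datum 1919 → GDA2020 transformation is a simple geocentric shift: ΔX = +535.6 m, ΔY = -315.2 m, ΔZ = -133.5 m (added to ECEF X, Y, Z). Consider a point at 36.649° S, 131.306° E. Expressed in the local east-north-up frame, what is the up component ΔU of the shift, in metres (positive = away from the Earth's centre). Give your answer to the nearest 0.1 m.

At φ = -36.649°, λ = 131.306°: sin φ = -0.596911, cos φ = 0.802307, sin λ = 0.751195, cos λ = -0.660080.
ΔU = cos φ cos λ·ΔX + cos φ sin λ·ΔY + sin φ·ΔZ = (0.802307)(-0.660080)(535.6) + (0.802307)(0.751195)(-315.2) + (-0.596911)(-133.5) = -393.93 m.

ΔU = -393.9 m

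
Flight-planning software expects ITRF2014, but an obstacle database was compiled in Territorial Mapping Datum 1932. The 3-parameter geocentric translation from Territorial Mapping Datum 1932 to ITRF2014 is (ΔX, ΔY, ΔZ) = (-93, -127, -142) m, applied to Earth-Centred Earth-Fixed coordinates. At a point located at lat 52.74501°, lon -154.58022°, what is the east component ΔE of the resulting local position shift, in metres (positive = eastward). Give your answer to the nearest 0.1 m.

The local east axis at (φ, λ) is (−sin λ, cos λ, 0), so ΔE = −sin(-154.58022°)·(-93) + cos(-154.58022°)·(-127) = 74.78 m.

ΔE = 74.8 m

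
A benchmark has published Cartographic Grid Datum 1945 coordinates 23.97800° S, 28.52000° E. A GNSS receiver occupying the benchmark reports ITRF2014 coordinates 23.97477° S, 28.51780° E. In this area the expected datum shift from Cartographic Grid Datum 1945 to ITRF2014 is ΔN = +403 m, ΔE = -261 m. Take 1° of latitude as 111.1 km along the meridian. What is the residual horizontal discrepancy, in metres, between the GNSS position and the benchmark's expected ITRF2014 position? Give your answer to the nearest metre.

Observed coordinate differences: Δφ = +0.00323°, Δλ = -0.00220°.
Converting to metres (1° lat = 111100 m, cos φ = 0.913702): observed ΔN = 358.9 m, observed ΔE = -223.3 m.
Subtracting the expected shift leaves a residual of 358.9 − (403) = -44.1 m north and -223.3 − (-261) = 37.7 m east.
Residual distance = √((-44.1)² + 37.7²) = 58.0 m.

58 m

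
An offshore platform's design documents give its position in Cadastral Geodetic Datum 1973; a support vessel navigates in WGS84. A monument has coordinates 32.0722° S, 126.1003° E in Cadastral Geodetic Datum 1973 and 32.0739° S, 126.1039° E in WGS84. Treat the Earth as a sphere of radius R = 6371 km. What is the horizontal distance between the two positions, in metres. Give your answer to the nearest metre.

Δφ = -32.0739° − -32.0722° = -0.0017°; Δλ = 126.1039° − 126.1003° = +0.0036°.
1° along a meridian = πR/180 = 111195 m.
ΔN = Δφ × 111195 = -189.0 m; ΔE = Δλ × 111195 × cos(-32.0722°) = +0.0036 × 111195 × 0.847380 = 339.2 m.
Distance = √(ΔE² + ΔN²) = √(339.2² + (-189.0)²) = 388.3 m.

388 m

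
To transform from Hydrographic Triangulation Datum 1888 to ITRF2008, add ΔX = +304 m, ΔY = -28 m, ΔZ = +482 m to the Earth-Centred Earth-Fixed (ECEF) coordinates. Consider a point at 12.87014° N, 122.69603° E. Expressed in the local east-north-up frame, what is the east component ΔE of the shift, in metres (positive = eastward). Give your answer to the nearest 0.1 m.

The local east axis at (φ, λ) is (−sin λ, cos λ, 0), so ΔE = −sin(122.69603°)·304 + cos(122.69603°)·(-28) = -240.71 m.

ΔE = -240.7 m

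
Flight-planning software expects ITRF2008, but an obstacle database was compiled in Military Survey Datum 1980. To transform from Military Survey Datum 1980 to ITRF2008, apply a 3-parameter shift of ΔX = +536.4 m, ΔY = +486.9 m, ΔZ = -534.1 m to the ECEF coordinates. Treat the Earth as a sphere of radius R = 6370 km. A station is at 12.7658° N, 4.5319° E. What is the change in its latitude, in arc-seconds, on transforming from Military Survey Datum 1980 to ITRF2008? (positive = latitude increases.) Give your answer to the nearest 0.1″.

sin φ = 0.220966, cos φ = 0.975281, sin λ = 0.079014, cos λ = 0.996873.
North component: ΔN = −sin φ cos λ·ΔX − sin φ sin λ·ΔY + cos φ·ΔZ = −(0.220966)(0.996873)(536.4) − (0.220966)(0.079014)(486.9) + (0.975281)(-534.1) = -647.55 m.
1° of latitude spans πR/180 = 111177 m, so Δφ = -647.55 / 111177 × 3600 = -20.968″.

Δφ = -21.0″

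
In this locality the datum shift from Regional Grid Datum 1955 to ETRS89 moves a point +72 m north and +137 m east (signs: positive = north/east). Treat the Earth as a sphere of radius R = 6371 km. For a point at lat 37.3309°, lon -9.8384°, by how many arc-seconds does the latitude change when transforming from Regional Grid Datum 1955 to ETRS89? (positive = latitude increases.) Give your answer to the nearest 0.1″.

Δφ = 2.3″

On a sphere of radius R, 1 rad of latitude = R, so Δφ = ΔN / R = 72.0 / 6371000 = 1.1301e-05 rad = 2.331″.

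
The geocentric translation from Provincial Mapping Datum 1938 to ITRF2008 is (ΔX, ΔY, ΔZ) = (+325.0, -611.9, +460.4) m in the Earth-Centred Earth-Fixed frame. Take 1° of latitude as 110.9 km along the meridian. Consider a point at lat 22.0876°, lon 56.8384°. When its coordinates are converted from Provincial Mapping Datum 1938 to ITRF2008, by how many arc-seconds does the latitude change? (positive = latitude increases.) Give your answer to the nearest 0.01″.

sin φ = 0.376024, cos φ = 0.926610, sin λ = 0.837131, cos λ = 0.547002.
North component: ΔN = −sin φ cos λ·ΔX − sin φ sin λ·ΔY + cos φ·ΔZ = −(0.376024)(0.547002)(325.0) − (0.376024)(0.837131)(-611.9) + (0.926610)(460.4) = 552.38 m.
1° of latitude spans 110900 m, so Δφ = 552.38 / 110900 × 3600 = 17.931″.

Δφ = 17.93″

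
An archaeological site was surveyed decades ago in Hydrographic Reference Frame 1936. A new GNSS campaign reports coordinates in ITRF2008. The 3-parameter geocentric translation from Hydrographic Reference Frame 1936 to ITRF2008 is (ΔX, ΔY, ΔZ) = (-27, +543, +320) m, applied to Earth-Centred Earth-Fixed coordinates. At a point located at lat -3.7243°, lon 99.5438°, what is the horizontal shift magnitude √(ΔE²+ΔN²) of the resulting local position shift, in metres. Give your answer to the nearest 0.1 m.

360.0 m

The local east axis at (φ, λ) is (−sin λ, cos λ, 0), so ΔE = −sin(99.5438°)·(-27) + cos(99.5438°)·543 = -63.40 m.
The local north axis is (−sin φ cos λ, −sin φ sin λ, cos φ), giving ΔN = 0.291 + 34.783 + 319.324 = 354.40 m.
Horizontal magnitude = √(ΔE² + ΔN²) = √((-63.40)² + 354.40²) = 360.02 m.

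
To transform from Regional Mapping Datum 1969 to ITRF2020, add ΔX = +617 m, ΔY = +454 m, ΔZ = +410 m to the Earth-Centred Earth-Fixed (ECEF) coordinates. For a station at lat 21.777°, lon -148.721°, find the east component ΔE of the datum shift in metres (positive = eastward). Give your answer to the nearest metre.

ΔE = -68 m

At φ = 21.777°, λ = -148.721°: sin φ = 0.370995, cos φ = 0.928635, sin λ = -0.519206, cos λ = -0.854649.
ΔE = −sin λ·ΔX + cos λ·ΔY = −(-0.519206)·(617) + (-0.854649)·(454) = -67.66 m.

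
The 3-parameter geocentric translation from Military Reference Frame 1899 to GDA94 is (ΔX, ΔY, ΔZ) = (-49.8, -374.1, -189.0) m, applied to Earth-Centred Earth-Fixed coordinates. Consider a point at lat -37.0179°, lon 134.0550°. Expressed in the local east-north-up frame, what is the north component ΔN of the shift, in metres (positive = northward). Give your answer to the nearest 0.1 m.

The local north axis is (−sin φ cos λ, −sin φ sin λ, cos φ), giving ΔN = 20.849 − 161.868 − 150.907 = -291.93 m.

ΔN = -291.9 m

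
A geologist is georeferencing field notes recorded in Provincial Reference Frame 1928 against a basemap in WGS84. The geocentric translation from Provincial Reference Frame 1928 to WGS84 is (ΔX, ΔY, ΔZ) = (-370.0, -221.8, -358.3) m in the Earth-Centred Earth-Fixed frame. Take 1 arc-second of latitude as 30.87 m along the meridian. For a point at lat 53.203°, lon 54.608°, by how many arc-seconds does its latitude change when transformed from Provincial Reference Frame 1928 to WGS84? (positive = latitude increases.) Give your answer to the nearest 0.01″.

sin φ = 0.800763, cos φ = 0.598982, sin λ = 0.815209, cos λ = 0.579167.
North component: ΔN = −sin φ cos λ·ΔX − sin φ sin λ·ΔY + cos φ·ΔZ = −(0.800763)(0.579167)(-370.0) − (0.800763)(0.815209)(-221.8) + (0.598982)(-358.3) = 101.77 m.
1° of latitude spans 3600 × 30.87 = 111132 m, so Δφ = 101.77 / 111132 × 3600 = 3.297″.

Δφ = 3.30″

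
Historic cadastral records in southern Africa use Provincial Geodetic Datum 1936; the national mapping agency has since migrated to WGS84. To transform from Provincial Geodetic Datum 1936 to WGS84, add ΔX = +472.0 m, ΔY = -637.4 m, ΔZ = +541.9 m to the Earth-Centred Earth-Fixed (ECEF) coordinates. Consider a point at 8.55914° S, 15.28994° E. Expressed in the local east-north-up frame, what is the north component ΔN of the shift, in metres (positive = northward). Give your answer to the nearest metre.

ΔN = 579 m

The local north axis is (−sin φ cos λ, −sin φ sin λ, cos φ), giving ΔN = 67.761 − 25.016 + 535.865 = 578.61 m.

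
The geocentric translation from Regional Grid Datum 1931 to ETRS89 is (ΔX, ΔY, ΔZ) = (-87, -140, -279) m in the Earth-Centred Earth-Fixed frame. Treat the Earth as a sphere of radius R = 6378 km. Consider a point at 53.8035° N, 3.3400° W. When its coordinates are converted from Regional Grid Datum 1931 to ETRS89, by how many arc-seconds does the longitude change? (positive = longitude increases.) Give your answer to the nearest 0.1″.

sin φ = 0.806996, cos φ = 0.590556, sin λ = -0.058261, cos λ = 0.998301.
East component: ΔE = −sin λ·ΔX + cos λ·ΔY = −(-0.058261)(-87) + (0.998301)(-140) = -144.83 m.
1° of latitude spans πR/180 = 111317 m; at latitude φ, 1° of longitude spans that × cos φ = 65739.0 m, so Δλ = -144.83 / 65739.0 × 3600 = -7.931″.

Δλ = -7.9″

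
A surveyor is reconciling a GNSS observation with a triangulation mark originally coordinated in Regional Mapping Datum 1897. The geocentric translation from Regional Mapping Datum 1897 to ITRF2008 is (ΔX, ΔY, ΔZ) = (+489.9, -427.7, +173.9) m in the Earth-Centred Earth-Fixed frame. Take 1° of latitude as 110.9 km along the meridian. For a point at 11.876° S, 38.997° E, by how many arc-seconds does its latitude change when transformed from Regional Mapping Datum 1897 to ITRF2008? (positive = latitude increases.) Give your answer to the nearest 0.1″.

Δφ = 6.3″

sin φ = -0.205794, cos φ = 0.978595, sin λ = 0.629280, cos λ = 0.777179.
North component: ΔN = −sin φ cos λ·ΔX − sin φ sin λ·ΔY + cos φ·ΔZ = −(-0.205794)(0.777179)(489.9) − (-0.205794)(0.629280)(-427.7) + (0.978595)(173.9) = 193.14 m.
1° of latitude spans 110900 m, so Δφ = 193.14 / 110900 × 3600 = 6.270″.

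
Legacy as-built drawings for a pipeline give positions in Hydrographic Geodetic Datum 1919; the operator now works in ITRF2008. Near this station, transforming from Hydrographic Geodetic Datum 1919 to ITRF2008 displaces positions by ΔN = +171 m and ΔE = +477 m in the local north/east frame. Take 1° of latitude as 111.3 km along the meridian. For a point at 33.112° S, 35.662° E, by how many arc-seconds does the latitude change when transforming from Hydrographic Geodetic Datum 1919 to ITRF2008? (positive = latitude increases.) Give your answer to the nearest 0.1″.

1° of latitude = 111.3 km, so Δφ = 171.0 / 111300 = 0.0015364° = 5.531″.

Δφ = 5.5″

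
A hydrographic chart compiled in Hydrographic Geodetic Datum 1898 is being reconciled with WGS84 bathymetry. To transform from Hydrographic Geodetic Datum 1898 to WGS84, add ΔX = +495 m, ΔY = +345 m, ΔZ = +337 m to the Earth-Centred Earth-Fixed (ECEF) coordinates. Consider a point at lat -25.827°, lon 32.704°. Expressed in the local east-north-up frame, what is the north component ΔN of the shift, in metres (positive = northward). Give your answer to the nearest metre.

The local north axis is (−sin φ cos λ, −sin φ sin λ, cos φ), giving ΔN = 181.463 + 81.208 + 303.338 = 566.01 m.

ΔN = 566 m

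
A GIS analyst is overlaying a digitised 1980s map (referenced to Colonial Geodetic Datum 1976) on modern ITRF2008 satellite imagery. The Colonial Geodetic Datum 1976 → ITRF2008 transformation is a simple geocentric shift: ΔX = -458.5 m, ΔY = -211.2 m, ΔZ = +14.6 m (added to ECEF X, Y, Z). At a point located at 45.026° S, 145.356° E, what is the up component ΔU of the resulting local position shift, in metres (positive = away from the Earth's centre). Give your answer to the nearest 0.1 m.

ΔU = 171.4 m

The local up (radial) axis is (cos φ cos λ, cos φ sin λ, sin φ), giving ΔU = 266.605 − 84.858 − 10.328 = 171.42 m.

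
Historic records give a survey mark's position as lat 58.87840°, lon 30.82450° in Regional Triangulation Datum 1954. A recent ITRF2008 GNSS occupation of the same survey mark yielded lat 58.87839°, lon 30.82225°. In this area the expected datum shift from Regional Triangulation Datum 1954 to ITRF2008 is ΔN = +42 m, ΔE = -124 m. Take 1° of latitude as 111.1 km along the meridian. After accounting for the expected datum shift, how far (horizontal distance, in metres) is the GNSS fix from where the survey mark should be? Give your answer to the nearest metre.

43 m

Observed coordinate differences: Δφ = -0.00001°, Δλ = -0.00225°.
Converting to metres (1° lat = 111100 m, cos φ = 0.516856): observed ΔN = -1.1 m, observed ΔE = -129.2 m.
Subtracting the expected shift leaves a residual of -1.1 − (42) = -43.1 m north and -129.2 − (-124) = -5.2 m east.
Residual distance = √((-43.1)² + (-5.2)²) = 43.4 m.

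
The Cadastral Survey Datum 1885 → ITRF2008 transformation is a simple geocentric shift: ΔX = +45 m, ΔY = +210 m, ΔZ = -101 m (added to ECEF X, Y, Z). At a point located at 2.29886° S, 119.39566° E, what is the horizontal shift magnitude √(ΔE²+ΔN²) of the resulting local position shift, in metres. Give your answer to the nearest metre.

The local east axis at (φ, λ) is (−sin λ, cos λ, 0), so ΔE = −sin(119.39566°)·45 + cos(119.39566°)·210 = -142.28 m.
The local north axis is (−sin φ cos λ, −sin φ sin λ, cos φ), giving ΔN = -0.886 + 7.339 − 100.919 = -94.47 m.
Horizontal magnitude = √(ΔE² + ΔN²) = √((-142.28)² + (-94.47)²) = 170.79 m.

171 m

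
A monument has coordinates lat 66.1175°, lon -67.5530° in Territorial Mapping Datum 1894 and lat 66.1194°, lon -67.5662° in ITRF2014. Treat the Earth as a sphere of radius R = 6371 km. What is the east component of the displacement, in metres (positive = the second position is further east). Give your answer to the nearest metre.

ΔE = -594 m

Δφ = 66.1194° − 66.1175° = +0.0019°; Δλ = -67.5662° − -67.5530° = -0.0132°.
1° along a meridian = πR/180 = 111195 m.
ΔN = Δφ × 111195 = 211.3 m; ΔE = Δλ × 111195 × cos(66.1175°) = -0.0132 × 111195 × 0.404862 = -594.2 m.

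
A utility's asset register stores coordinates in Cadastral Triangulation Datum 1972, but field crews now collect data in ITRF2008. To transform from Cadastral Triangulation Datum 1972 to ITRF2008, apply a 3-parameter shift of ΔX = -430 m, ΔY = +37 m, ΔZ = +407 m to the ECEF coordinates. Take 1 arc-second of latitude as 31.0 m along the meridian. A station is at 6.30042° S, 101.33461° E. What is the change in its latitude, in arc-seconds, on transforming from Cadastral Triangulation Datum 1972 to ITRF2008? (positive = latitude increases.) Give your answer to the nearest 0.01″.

sin φ = -0.109742, cos φ = 0.993960, sin λ = 0.980496, cos λ = -0.196538.
North component: ΔN = −sin φ cos λ·ΔX − sin φ sin λ·ΔY + cos φ·ΔZ = −(-0.109742)(-0.196538)(-430) − (-0.109742)(0.980496)(37) + (0.993960)(407) = 417.80 m.
1° of latitude spans 3600 × 31.00 = 111600 m, so Δφ = 417.80 / 111600 × 3600 = 13.477″.

Δφ = 13.48″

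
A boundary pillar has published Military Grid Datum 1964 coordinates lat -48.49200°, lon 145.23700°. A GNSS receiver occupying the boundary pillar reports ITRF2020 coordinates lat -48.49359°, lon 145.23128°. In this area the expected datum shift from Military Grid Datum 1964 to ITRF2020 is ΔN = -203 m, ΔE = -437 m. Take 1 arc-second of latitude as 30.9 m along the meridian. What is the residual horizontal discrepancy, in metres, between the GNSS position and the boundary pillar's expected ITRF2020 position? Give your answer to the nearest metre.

30 m

Observed coordinate differences: Δφ = -0.00159°, Δλ = -0.00572°.
Converting to metres (1° lat = 111240 m, cos φ = 0.662725): observed ΔN = -176.9 m, observed ΔE = -421.7 m.
Subtracting the expected shift leaves a residual of -176.9 − (-203) = 26.1 m north and -421.7 − (-437) = 15.3 m east.
Residual distance = √(26.1² + 15.3²) = 30.3 m.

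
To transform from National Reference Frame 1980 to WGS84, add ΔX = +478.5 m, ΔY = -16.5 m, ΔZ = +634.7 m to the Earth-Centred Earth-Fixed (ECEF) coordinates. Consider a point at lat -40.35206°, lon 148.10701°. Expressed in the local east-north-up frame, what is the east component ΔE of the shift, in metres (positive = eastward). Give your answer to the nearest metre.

ΔE = -239 m

The local east axis at (φ, λ) is (−sin λ, cos λ, 0), so ΔE = −sin(148.10701°)·478.5 + cos(148.10701°)·(-16.5) = -238.80 m.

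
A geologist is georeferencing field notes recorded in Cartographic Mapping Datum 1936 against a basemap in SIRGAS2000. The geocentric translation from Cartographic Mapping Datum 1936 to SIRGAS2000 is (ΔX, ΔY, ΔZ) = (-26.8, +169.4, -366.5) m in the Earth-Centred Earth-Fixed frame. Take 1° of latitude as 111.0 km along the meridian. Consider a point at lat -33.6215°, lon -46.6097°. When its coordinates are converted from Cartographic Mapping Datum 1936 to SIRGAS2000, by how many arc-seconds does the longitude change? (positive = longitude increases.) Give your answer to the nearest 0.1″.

Δλ = 3.8″

sin φ = -0.553704, cos φ = 0.832714, sin λ = -0.726691, cos λ = 0.686964.
East component: ΔE = −sin λ·ΔX + cos λ·ΔY = −(-0.726691)(-26.8) + (0.686964)(169.4) = 96.90 m.
1° of latitude spans 111000 m; at latitude φ, 1° of longitude spans that × cos φ = 92431.2 m, so Δλ = 96.90 / 92431.2 × 3600 = 3.774″.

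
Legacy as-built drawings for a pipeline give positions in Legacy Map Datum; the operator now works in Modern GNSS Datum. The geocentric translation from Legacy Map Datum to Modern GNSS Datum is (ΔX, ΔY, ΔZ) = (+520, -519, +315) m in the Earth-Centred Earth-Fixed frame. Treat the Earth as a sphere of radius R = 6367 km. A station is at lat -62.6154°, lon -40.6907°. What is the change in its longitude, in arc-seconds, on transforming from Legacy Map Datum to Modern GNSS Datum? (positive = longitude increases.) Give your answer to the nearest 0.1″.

sin φ = -0.887939, cos φ = 0.459961, sin λ = -0.651975, cos λ = 0.758240.
East component: ΔE = −sin λ·ΔX + cos λ·ΔY = −(-0.651975)(520) + (0.758240)(-519) = -54.50 m.
1° of latitude spans πR/180 = 111125 m; at latitude φ, 1° of longitude spans that × cos φ = 51113.2 m, so Δλ = -54.50 / 51113.2 × 3600 = -3.838″.

Δλ = -3.8″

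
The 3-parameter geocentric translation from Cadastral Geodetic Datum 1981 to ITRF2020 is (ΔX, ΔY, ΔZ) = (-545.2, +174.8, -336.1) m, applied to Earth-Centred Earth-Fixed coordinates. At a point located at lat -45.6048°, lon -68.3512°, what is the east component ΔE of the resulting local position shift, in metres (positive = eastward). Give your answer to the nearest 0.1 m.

ΔE = -442.3 m

The local east axis at (φ, λ) is (−sin λ, cos λ, 0), so ΔE = −sin(-68.3512°)·(-545.2) + cos(-68.3512°)·174.8 = -442.26 m.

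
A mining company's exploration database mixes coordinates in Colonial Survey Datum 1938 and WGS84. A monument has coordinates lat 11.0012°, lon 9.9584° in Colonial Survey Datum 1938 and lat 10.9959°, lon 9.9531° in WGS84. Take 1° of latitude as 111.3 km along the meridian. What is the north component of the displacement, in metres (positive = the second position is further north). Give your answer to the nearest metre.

ΔN = -590 m

Δφ = 10.9959° − 11.0012° = -0.0053°; Δλ = 9.9531° − 9.9584° = -0.0053°.
ΔN = Δφ × 111300 = -589.9 m; ΔE = Δλ × 111300 × cos(11.0012°) = -0.0053 × 111300 × 0.981623 = -579.0 m.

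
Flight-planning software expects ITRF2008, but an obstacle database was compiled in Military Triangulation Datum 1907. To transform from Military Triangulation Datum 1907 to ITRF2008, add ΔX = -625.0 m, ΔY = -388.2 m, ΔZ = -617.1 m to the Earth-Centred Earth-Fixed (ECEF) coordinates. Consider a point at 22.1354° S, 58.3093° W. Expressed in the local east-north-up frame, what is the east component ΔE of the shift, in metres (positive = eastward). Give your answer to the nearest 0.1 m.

ΔE = -735.7 m

At φ = -22.1354°, λ = -58.3093°: sin φ = -0.376797, cos φ = 0.926296, sin λ = -0.850896, cos λ = 0.525334.
ΔE = −sin λ·ΔX + cos λ·ΔY = −(-0.850896)·(-625.0) + (0.525334)·(-388.2) = -735.74 m.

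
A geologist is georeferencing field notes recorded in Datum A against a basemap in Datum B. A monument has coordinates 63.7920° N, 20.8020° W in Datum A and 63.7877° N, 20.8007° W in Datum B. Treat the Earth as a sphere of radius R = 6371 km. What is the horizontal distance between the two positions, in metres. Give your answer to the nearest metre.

Δφ = 63.7877° − 63.7920° = -0.0043°; Δλ = -20.8007° − -20.8020° = +0.0013°.
1° along a meridian = πR/180 = 111195 m.
ΔN = Δφ × 111195 = -478.1 m; ΔE = Δλ × 111195 × cos(63.7920°) = +0.0013 × 111195 × 0.441631 = 63.8 m.
Distance = √(ΔE² + ΔN²) = √(63.8² + (-478.1)²) = 482.4 m.

482 m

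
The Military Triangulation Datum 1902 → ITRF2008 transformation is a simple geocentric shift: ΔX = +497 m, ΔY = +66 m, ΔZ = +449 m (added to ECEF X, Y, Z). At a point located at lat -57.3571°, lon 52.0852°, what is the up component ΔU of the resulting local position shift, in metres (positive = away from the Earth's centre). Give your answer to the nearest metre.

ΔU = -185 m

The local up (radial) axis is (cos φ cos λ, cos φ sin λ, sin φ), giving ΔU = 164.734 + 28.086 − 378.080 = -185.26 m.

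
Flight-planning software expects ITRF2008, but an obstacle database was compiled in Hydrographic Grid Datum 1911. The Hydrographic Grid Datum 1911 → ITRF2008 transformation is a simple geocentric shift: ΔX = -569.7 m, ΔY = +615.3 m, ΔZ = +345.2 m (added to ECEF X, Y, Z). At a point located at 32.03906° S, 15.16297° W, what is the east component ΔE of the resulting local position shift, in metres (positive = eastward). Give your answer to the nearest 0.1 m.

At φ = -32.03906°, λ = -15.16297°: sin φ = -0.530497, cos φ = 0.847687, sin λ = -0.261565, cos λ = 0.965186.
ΔE = −sin λ·ΔX + cos λ·ΔY = −(-0.261565)·(-569.7) + (0.965186)·(615.3) = 444.86 m.

ΔE = 444.9 m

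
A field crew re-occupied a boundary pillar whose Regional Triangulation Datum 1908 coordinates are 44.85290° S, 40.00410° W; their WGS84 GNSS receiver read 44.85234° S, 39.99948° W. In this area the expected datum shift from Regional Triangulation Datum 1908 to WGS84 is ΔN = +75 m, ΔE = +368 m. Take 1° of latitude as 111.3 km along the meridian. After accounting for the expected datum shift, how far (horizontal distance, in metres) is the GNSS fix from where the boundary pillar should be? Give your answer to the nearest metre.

13 m

Observed coordinate differences: Δφ = +0.00056°, Δλ = +0.00462°.
Converting to metres (1° lat = 111300 m, cos φ = 0.708920): observed ΔN = 62.3 m, observed ΔE = 364.5 m.
Subtracting the expected shift leaves a residual of 62.3 − (75) = -12.7 m north and 364.5 − (368) = -3.5 m east.
Residual distance = √((-12.7)² + (-3.5)²) = 13.1 m.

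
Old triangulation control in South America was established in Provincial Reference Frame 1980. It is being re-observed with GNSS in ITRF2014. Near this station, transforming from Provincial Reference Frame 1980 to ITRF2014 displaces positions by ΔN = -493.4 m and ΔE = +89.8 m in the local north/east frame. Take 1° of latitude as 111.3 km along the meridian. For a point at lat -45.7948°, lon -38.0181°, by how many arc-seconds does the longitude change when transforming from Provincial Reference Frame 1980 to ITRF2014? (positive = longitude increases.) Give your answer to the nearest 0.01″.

Δλ = 4.17″

At latitude -45.7948°, cos φ = 0.697230.
1° of longitude at this latitude = 111.3 × cos φ = 77.60 km, so Δλ = 89.8 / 77601.7 = 0.0011572° = 4.166″.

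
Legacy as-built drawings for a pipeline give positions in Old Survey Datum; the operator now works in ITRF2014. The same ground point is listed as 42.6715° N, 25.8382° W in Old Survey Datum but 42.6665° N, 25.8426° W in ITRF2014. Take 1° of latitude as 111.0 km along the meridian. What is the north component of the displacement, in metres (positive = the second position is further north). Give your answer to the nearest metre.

Δφ = 42.6665° − 42.6715° = -0.0050°; Δλ = -25.8426° − -25.8382° = -0.0044°.
ΔN = Δφ × 111000 = -555.0 m; ΔE = Δλ × 111000 × cos(42.6715°) = -0.0044 × 111000 × 0.735252 = -359.1 m.

ΔN = -555 m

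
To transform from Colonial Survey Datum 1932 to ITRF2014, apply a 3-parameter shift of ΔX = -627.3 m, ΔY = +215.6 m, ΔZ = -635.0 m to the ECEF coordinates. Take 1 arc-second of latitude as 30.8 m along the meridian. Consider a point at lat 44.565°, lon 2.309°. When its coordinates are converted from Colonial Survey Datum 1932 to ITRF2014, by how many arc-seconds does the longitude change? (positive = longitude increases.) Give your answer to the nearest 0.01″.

sin φ = 0.701718, cos φ = 0.712455, sin λ = 0.040289, cos λ = 0.999188.
East component: ΔE = −sin λ·ΔX + cos λ·ΔY = −(0.040289)(-627.3) + (0.999188)(215.6) = 240.70 m.
1° of latitude spans 3600 × 30.80 = 110880 m; at latitude φ, 1° of longitude spans that × cos φ = 78997.0 m, so Δλ = 240.70 / 78997.0 × 3600 = 10.969″.

Δλ = 10.97″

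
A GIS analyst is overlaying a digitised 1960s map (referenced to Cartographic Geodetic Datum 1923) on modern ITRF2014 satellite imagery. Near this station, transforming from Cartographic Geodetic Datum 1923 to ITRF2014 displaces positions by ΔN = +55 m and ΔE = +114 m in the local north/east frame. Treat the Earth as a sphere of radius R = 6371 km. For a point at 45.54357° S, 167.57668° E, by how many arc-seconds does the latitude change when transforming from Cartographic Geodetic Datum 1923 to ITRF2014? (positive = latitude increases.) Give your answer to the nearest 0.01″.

Δφ = 1.78″

On a sphere of radius R, 1 rad of latitude = R, so Δφ = ΔN / R = 55.0 / 6371000 = 8.6329e-06 rad = 1.781″.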